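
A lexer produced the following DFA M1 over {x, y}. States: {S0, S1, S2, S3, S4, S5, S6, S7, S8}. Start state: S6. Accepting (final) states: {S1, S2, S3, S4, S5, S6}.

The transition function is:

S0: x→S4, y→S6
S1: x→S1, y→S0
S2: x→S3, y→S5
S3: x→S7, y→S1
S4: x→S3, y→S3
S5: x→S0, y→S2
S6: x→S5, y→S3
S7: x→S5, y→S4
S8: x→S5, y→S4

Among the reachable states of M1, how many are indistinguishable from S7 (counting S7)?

1

Reachable states from the start: {S0,S1,S2,S3,S4,S5,S6,S7}. Unreachable: {S8} — drop them.
Start with accepting vs non-accepting: {S1,S2,S3,S4,S5,S6} | {S0,S7}.
Split {S1,S2,S3,S4,S5,S6} by δ(·,x) → {S1,S2,S4,S6} and {S3,S5}.
Refine {S1,S2,S4,S6} on symbol x: members go to different blocks, giving {S2,S4,S6} and {S1}.
On input x, block {S0,S7} splits into {S0} and {S7}.
On input x, block {S3,S5} splits into {S3} and {S5}.
Split {S2,S4,S6} by δ(·,x) → {S2,S4} and {S6}.
Refine {S2,S4} on symbol y: members go to different blocks, giving {S2} and {S4}.
The partition is now stable with 8 blocks: {S2} | {S0} | {S3} | {S1} | {S7} | {S5} | {S6} | {S4}.
The equivalence class containing S7 is {S7}, of size 1.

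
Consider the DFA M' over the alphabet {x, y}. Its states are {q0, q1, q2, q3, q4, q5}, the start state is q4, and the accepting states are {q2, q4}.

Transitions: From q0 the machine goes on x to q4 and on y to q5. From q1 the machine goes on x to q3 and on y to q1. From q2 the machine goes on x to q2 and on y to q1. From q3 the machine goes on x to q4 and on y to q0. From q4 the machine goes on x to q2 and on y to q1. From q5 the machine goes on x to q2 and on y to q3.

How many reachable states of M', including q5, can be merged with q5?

Every state is reachable, so we keep all 6.
Start with accepting vs non-accepting: {q2,q4} | {q0,q1,q3,q5}.
Refine {q0,q1,q3,q5} on symbol x: members go to different blocks, giving {q0,q3,q5} and {q1}.
Stable partition: {q2,q4} | {q0,q3,q5} | {q1} — 3 equivalence classes.
State q5 belongs to the block {q0,q3,q5}, which has 3 states.

3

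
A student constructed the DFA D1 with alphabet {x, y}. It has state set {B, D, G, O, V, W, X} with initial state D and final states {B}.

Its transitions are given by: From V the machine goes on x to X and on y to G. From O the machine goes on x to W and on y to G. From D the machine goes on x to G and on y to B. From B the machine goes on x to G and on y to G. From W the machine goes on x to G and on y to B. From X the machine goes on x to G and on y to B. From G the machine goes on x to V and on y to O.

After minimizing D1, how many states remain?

Every state is reachable, so we keep all 7.
P0 = {B} | {D,G,O,V,W,X}.
On input y, block {D,G,O,V,W,X} splits into {G,O,V} and {D,W,X}.
Refine {G,O,V} on symbol x: members go to different blocks, giving {O,V} and {G}.
No further refinement is possible. Final partition (4 blocks): {B} | {O,V} | {D,W,X} | {G}.

4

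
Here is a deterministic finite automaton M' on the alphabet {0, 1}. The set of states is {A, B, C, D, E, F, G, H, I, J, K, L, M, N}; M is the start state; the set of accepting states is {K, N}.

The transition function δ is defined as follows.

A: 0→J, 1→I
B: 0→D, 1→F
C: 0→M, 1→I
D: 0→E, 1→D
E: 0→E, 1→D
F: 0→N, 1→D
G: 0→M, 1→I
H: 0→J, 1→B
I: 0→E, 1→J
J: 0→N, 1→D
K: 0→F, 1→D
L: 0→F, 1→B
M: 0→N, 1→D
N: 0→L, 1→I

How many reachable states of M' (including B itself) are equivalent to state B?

2

Reachable states from the start: {B,D,E,F,I,J,L,M,N}. Unreachable: {A,C,G,H,K} — drop them.
P0 = {N} | {B,D,E,F,I,J,L,M}.
Split {B,D,E,F,I,J,L,M} by δ(·,0) → {B,D,E,I,L} and {F,J,M}.
Refine {B,D,E,I,L} on symbol 0: members go to different blocks, giving {B,D,E,I} and {L}.
Refine {B,D,E,I} on symbol 1: members go to different blocks, giving {B,I} and {D,E}.
Stable partition: {N} | {B,I} | {F,J,M} | {L} | {D,E} — 5 equivalence classes.
The equivalence class containing B is {B,I}, of size 2.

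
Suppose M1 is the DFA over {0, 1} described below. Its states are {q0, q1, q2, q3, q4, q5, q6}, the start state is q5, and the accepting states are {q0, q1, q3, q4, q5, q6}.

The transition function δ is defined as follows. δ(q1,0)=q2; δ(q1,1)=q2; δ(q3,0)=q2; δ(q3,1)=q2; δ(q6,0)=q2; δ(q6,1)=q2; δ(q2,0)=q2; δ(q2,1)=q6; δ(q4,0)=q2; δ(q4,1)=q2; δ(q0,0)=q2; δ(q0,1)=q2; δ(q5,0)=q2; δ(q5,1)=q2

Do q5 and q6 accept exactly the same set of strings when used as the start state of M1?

Yes

States {q0,q1,q3,q4} cannot be reached from the start state, so discard them.
P0 = {q5,q6} | {q2}.
No further refinement is possible. Final partition (2 blocks): {q5,q6} | {q2}.
q5 and q6 lie in the same block of the stable partition, so they are equivalent — no string distinguishes them.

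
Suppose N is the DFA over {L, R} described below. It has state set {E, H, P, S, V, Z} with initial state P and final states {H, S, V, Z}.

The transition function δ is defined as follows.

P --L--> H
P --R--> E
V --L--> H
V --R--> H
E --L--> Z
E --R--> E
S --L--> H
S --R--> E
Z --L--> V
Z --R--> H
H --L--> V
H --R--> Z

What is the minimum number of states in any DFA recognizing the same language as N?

2

Reachable states from the start: {E,H,P,V,Z}. Unreachable: {S} — drop them.
Initial partition by acceptance: {H,V,Z} | {E,P}.
Stable partition: {H,V,Z} | {E,P} — 2 equivalence classes.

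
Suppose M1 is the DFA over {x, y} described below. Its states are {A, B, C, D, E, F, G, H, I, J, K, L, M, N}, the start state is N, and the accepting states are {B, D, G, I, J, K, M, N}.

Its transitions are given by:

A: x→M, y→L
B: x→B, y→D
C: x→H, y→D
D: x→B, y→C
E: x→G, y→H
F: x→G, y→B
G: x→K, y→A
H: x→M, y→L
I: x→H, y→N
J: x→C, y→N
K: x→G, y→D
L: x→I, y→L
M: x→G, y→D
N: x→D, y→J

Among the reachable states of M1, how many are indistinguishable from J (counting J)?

First remove the unreachable states {E,F}; 12 states remain.
Start with accepting vs non-accepting: {B,D,G,I,J,K,M,N} | {A,C,H,L}.
On input x, block {B,D,G,I,J,K,M,N} splits into {B,D,G,K,M,N} and {I,J}.
Split {B,D,G,K,M,N} by δ(·,y) → {B,K,M} and {D,G} and {N}.
Split {B,K,M} by δ(·,x) → {K,M} and {B}.
On input x, block {A,C,H,L} splits into {A,H} and {C} and {L}.
Split {I,J} by δ(·,x) → {I} and {J}.
Split {D,G} by δ(·,x) → {D} and {G}.
The partition is now stable with 10 blocks: {K,M} | {A,H} | {I} | {D} | {N} | {B} | {C} | {L} | {J} | {G}.
State J belongs to the block {J}, which has 1 states.

1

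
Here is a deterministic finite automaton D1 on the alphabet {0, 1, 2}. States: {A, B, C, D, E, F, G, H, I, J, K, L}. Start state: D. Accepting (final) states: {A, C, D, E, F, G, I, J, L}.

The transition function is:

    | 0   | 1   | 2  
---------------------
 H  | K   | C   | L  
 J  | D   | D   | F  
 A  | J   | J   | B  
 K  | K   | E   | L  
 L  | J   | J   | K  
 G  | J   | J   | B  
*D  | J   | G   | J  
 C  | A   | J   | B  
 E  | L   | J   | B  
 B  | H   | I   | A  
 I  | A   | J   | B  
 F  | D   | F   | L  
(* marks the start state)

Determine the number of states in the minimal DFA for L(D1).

6

All states are reachable from the start state.
Start with accepting vs non-accepting: {A,C,D,E,F,G,I,J,L} | {B,H,K}.
On input 2, block {A,C,D,E,F,G,I,J,L} splits into {A,C,E,G,I,L} and {D,F,J}.
On input 0, block {A,C,E,G,I,L} splits into {A,G,L} and {C,E,I}.
Split {D,F,J} by δ(·,1) → {F,J} and {D}.
On input 1, block {F,J} splits into {F} and {J}.
The partition is now stable with 6 blocks: {A,G,L} | {B,H,K} | {F} | {C,E,I} | {D} | {J}.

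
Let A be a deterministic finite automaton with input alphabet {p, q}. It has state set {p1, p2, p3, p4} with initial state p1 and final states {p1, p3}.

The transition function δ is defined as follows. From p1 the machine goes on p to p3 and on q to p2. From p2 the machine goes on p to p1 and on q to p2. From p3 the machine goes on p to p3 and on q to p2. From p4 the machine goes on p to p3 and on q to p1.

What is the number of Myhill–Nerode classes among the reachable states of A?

States {p4} cannot be reached from the start state, so discard them.
Start with accepting vs non-accepting: {p1,p3} | {p2}.
The partition is now stable with 2 blocks: {p1,p3} | {p2}.

2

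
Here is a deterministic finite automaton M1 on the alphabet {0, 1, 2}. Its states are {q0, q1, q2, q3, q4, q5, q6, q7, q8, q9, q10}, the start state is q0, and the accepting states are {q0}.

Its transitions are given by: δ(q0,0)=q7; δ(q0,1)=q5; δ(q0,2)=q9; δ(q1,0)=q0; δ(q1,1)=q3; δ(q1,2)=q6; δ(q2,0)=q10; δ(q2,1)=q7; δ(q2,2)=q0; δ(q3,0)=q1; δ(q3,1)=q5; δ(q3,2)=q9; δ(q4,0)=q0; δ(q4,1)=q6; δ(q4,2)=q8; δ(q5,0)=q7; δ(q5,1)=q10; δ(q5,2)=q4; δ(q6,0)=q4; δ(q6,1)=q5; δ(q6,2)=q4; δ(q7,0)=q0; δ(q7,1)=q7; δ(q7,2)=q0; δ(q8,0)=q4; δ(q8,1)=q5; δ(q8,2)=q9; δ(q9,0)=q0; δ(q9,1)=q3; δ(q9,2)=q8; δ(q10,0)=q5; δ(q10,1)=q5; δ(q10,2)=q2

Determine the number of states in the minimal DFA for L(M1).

P0 = {q0} | {q1,q2,q3,q4,q5,q6,q7,q8,q9,q10}.
On input 0, block {q1,q2,q3,q4,q5,q6,q7,q8,q9,q10} splits into {q2,q3,q5,q6,q8,q10} and {q1,q4,q7,q9}.
Refine {q2,q3,q5,q6,q8,q10} on symbol 0: members go to different blocks, giving {q3,q5,q6,q8} and {q2,q10}.
Split {q3,q5,q6,q8} by δ(·,1) → {q3,q6,q8} and {q5}.
Split {q1,q4,q7,q9} by δ(·,1) → {q1,q4,q9} and {q7}.
Split {q2,q10} by δ(·,0) → {q2} and {q10}.
The partition is now stable with 7 blocks: {q0} | {q3,q6,q8} | {q1,q4,q9} | {q2} | {q5} | {q7} | {q10}.

7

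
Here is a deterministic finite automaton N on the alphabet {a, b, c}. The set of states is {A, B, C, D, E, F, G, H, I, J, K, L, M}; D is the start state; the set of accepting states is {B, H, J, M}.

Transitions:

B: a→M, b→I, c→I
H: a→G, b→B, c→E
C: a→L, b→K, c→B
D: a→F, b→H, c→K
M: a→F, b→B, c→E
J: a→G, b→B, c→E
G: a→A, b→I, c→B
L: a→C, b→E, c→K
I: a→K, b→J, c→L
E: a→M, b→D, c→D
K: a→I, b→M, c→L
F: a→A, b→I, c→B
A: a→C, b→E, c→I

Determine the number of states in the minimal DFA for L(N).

P0 = {B,H,J,M} | {A,C,D,E,F,G,I,K,L}.
Refine {B,H,J,M} on symbol a: members go to different blocks, giving {H,J,M} and {B}.
Refine {A,C,D,E,F,G,I,K,L} on symbol a: members go to different blocks, giving {A,C,D,F,G,I,K,L} and {E}.
Split {A,C,D,F,G,I,K,L} by δ(·,b) → {C,F,G} and {D,I,K} and {A,L}.
Split {D,I,K} by δ(·,a) → {I,K} and {D}.
The partition is now stable with 7 blocks: {H,J,M} | {C,F,G} | {B} | {E} | {I,K} | {A,L} | {D}.

7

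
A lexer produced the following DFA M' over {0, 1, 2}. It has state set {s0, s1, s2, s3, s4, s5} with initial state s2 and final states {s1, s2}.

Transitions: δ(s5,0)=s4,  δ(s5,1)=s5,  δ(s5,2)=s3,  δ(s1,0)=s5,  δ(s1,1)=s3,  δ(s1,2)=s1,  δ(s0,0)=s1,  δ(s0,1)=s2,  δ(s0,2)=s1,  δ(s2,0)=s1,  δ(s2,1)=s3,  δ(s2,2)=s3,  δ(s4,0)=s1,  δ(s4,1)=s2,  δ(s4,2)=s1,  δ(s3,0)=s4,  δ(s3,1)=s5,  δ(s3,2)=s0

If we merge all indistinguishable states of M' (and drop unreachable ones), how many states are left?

5

Every state is reachable, so we keep all 6.
Start with accepting vs non-accepting: {s1,s2} | {s0,s3,s4,s5}.
Refine {s1,s2} on symbol 0: members go to different blocks, giving {s1} and {s2}.
Split {s0,s3,s4,s5} by δ(·,0) → {s0,s4} and {s3,s5}.
On input 2, block {s3,s5} splits into {s3} and {s5}.
The partition is now stable with 5 blocks: {s1} | {s0,s4} | {s2} | {s3} | {s5}.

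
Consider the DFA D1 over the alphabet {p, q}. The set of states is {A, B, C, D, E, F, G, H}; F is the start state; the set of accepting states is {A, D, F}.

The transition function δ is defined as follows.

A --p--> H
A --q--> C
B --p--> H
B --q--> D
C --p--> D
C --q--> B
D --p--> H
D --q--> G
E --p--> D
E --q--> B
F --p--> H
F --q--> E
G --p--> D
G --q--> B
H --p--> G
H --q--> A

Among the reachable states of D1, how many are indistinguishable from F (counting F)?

All states are reachable from the start state.
Initial partition by acceptance: {A,D,F} | {B,C,E,G,H}.
Refine {B,C,E,G,H} on symbol p: members go to different blocks, giving {C,E,G} and {B,H}.
Split {B,H} by δ(·,p) → {B} and {H}.
The partition is now stable with 4 blocks: {A,D,F} | {C,E,G} | {B} | {H}.
State F belongs to the block {A,D,F}, which has 3 states.

3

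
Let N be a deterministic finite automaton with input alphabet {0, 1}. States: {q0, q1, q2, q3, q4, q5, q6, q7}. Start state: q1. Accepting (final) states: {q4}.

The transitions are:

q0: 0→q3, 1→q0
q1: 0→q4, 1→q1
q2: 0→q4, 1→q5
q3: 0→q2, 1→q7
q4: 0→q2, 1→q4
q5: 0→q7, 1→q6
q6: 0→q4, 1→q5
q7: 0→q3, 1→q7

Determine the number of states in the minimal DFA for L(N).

6

First remove the unreachable states {q0}; 7 states remain.
Initial partition by acceptance: {q4} | {q1,q2,q3,q5,q6,q7}.
Split {q1,q2,q3,q5,q6,q7} by δ(·,0) → {q1,q2,q6} and {q3,q5,q7}.
Split {q1,q2,q6} by δ(·,1) → {q2,q6} and {q1}.
On input 0, block {q3,q5,q7} splits into {q5,q7} and {q3}.
Refine {q5,q7} on symbol 0: members go to different blocks, giving {q5} and {q7}.
Stable partition: {q4} | {q2,q6} | {q5} | {q1} | {q3} | {q7} — 6 equivalence classes.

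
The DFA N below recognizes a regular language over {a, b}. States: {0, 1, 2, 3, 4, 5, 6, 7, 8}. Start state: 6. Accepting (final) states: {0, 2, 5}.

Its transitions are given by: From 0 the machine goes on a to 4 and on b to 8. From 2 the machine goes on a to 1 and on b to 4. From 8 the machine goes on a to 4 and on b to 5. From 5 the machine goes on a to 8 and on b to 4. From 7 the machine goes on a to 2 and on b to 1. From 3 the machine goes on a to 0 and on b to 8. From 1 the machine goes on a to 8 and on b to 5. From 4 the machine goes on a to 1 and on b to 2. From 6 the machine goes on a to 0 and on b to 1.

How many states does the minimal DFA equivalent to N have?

States {3,7} cannot be reached from the start state, so discard them.
P0 = {0,2,5} | {1,4,6,8}.
Refine {1,4,6,8} on symbol a: members go to different blocks, giving {1,4,8} and {6}.
No further refinement is possible. Final partition (3 blocks): {0,2,5} | {1,4,8} | {6}.

3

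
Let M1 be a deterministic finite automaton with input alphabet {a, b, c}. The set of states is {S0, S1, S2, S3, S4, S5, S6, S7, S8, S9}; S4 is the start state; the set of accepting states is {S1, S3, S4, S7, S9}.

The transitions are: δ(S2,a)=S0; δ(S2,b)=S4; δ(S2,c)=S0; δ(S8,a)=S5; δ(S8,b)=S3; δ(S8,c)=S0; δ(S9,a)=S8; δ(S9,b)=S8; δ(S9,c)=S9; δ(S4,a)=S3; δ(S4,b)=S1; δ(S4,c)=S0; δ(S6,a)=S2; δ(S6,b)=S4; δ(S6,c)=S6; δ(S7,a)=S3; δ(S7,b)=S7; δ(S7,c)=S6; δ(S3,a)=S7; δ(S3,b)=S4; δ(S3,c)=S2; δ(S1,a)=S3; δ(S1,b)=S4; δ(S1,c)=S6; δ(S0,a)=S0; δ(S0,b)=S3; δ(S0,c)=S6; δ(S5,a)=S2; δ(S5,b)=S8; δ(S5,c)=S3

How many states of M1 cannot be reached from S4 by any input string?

3

BFS from S4 reaches {S0, S1, S2, S3, S4, S6, S7}; the 3 state(s) S5, S8, S9 are never visited.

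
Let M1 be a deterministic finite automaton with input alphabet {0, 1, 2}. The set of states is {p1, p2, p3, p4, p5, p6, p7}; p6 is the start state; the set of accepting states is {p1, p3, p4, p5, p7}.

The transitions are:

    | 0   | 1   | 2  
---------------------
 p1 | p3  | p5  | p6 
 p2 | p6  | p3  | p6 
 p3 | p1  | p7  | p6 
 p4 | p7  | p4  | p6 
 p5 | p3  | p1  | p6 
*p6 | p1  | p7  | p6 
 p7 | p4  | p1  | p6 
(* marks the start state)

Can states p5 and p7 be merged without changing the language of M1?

States {p2} cannot be reached from the start state, so discard them.
P0 = {p1,p3,p4,p5,p7} | {p6}.
No further refinement is possible. Final partition (2 blocks): {p1,p3,p4,p5,p7} | {p6}.
p5 and p7 lie in the same block of the stable partition, so they are equivalent — no string distinguishes them.

Yes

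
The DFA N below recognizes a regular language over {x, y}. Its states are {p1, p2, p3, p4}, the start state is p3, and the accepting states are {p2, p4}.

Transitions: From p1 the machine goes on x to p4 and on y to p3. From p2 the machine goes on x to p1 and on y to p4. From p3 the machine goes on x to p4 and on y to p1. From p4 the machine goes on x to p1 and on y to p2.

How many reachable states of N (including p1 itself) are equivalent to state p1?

2

Initial partition by acceptance: {p2,p4} | {p1,p3}.
No further refinement is possible. Final partition (2 blocks): {p2,p4} | {p1,p3}.
The equivalence class containing p1 is {p1,p3}, of size 2.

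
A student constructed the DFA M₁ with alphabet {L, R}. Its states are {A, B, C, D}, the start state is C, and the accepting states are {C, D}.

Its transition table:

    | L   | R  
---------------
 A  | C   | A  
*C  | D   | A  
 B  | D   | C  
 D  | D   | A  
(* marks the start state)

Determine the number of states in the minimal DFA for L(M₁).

States {B} cannot be reached from the start state, so discard them.
P0 = {C,D} | {A}.
Stable partition: {C,D} | {A} — 2 equivalence classes.

2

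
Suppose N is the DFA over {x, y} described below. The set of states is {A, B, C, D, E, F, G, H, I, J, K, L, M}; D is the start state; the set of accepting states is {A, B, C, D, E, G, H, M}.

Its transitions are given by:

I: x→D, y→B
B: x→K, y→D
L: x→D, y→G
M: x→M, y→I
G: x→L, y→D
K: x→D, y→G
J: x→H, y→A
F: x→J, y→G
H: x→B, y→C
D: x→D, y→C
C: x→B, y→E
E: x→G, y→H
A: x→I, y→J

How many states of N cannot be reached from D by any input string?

No path from D leads to A, F, I, J, M; the other 8 states are all reachable.

5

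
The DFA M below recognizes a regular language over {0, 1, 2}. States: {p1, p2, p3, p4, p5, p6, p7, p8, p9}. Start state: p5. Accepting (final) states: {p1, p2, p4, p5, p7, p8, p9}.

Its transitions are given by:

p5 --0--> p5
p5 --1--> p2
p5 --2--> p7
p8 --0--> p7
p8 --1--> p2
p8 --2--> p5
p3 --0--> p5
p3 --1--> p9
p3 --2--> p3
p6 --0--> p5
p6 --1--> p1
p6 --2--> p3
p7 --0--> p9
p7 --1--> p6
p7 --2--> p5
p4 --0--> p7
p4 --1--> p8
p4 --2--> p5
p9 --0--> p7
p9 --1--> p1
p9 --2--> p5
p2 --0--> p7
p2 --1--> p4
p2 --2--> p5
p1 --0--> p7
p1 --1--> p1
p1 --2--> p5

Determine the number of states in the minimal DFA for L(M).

Every state is reachable, so we keep all 9.
Initial partition by acceptance: {p1,p2,p4,p5,p7,p8,p9} | {p3,p6}.
On input 1, block {p1,p2,p4,p5,p7,p8,p9} splits into {p1,p2,p4,p5,p8,p9} and {p7}.
Split {p1,p2,p4,p5,p8,p9} by δ(·,0) → {p1,p2,p4,p8,p9} and {p5}.
Stable partition: {p1,p2,p4,p8,p9} | {p3,p6} | {p7} | {p5} — 4 equivalence classes.

4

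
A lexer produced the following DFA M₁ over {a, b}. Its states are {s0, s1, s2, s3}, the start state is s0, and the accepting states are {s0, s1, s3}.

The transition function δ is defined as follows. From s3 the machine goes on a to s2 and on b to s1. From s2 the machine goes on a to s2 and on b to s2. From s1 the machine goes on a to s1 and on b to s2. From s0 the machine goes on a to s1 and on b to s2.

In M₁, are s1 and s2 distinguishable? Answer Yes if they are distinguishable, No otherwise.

Yes

Reachable states from the start: {s0,s1,s2}. Unreachable: {s3} — drop them.
Start with accepting vs non-accepting: {s0,s1} | {s2}.
The partition is now stable with 2 blocks: {s0,s1} | {s2}.
s1 and s2 end up in different blocks, so they are distinguishable. For instance, the string 'ε' is accepted from only s1.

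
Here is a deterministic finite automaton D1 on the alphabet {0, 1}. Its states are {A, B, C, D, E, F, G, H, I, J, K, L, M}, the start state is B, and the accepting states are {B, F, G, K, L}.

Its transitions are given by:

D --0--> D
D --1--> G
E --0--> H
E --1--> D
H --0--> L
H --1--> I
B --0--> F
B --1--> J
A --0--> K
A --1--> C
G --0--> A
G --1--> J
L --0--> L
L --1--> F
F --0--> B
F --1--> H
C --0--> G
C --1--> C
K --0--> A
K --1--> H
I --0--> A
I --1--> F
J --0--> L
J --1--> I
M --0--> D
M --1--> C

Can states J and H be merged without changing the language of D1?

Yes

States {D,E,M} cannot be reached from the start state, so discard them.
P0 = {B,F,G,K,L} | {A,C,H,I,J}.
Refine {B,F,G,K,L} on symbol 0: members go to different blocks, giving {B,F,L} and {G,K}.
On input 1, block {B,F,L} splits into {B,F} and {L}.
Split {A,C,H,I,J} by δ(·,0) → {A,C} and {H,J} and {I}.
Stable partition: {B,F} | {A,C} | {G,K} | {L} | {H,J} | {I} — 6 equivalence classes.
J and H lie in the same block of the stable partition, so they are equivalent — no string distinguishes them.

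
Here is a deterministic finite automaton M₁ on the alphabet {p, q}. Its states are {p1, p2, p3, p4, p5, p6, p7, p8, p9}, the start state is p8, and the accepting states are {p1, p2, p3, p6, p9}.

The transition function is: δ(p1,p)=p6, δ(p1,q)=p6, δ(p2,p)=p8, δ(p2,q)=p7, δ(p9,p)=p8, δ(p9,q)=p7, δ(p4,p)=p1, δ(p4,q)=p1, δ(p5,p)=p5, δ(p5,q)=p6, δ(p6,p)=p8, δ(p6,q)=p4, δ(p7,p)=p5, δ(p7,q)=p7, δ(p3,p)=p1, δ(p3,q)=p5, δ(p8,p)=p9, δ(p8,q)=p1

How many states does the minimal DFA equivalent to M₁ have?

7

Reachable states from the start: {p1,p4,p5,p6,p7,p8,p9}. Unreachable: {p2,p3} — drop them.
Start with accepting vs non-accepting: {p1,p6,p9} | {p4,p5,p7,p8}.
On input p, block {p1,p6,p9} splits into {p6,p9} and {p1}.
Split {p4,p5,p7,p8} by δ(·,p) → {p5,p7} and {p4} and {p8}.
On input q, block {p6,p9} splits into {p6} and {p9}.
Refine {p5,p7} on symbol q: members go to different blocks, giving {p5} and {p7}.
No further refinement is possible. Final partition (7 blocks): {p6} | {p5} | {p1} | {p4} | {p8} | {p9} | {p7}.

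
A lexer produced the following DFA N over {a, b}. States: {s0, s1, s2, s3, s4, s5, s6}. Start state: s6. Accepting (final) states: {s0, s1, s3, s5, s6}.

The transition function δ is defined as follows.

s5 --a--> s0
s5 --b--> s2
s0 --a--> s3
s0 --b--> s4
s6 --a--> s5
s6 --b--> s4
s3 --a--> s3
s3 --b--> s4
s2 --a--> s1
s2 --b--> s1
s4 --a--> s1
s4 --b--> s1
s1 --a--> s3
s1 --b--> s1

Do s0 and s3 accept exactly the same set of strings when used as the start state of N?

All states are reachable from the start state.
Initial partition by acceptance: {s0,s1,s3,s5,s6} | {s2,s4}.
Refine {s0,s1,s3,s5,s6} on symbol b: members go to different blocks, giving {s0,s3,s5,s6} and {s1}.
Stable partition: {s0,s3,s5,s6} | {s2,s4} | {s1} — 3 equivalence classes.
s0 and s3 lie in the same block of the stable partition, so they are equivalent — no string distinguishes them.

Yes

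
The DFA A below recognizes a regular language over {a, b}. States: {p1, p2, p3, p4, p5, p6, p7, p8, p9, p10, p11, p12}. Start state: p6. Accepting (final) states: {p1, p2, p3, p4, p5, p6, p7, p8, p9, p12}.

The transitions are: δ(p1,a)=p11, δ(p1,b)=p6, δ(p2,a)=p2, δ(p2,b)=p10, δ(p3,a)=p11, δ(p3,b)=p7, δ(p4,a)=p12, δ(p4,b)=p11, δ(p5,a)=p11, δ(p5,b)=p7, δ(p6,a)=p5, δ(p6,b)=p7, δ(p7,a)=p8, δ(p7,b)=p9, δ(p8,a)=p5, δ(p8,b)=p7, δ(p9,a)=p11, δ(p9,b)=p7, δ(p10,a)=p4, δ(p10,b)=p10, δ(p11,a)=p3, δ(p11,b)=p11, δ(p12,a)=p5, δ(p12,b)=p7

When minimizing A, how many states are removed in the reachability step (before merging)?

No path from p6 leads to p1, p2, p4, p10, p12; the other 7 states are all reachable.

5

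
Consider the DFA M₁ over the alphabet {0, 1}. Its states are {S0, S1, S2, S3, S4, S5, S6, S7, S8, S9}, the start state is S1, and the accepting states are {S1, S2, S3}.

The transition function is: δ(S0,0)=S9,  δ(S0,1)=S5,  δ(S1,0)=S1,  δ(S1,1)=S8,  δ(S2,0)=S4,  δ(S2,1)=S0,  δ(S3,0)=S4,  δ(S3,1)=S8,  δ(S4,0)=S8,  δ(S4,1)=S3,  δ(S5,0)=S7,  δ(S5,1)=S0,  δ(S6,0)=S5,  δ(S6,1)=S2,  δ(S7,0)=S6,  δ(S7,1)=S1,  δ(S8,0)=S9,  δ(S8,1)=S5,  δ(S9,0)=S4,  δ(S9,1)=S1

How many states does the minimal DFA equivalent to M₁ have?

P0 = {S1,S2,S3} | {S0,S4,S5,S6,S7,S8,S9}.
Split {S1,S2,S3} by δ(·,0) → {S2,S3} and {S1}.
Split {S0,S4,S5,S6,S7,S8,S9} by δ(·,1) → {S0,S5,S8} and {S4,S6} and {S7,S9}.
Stable partition: {S2,S3} | {S0,S5,S8} | {S1} | {S4,S6} | {S7,S9} — 5 equivalence classes.

5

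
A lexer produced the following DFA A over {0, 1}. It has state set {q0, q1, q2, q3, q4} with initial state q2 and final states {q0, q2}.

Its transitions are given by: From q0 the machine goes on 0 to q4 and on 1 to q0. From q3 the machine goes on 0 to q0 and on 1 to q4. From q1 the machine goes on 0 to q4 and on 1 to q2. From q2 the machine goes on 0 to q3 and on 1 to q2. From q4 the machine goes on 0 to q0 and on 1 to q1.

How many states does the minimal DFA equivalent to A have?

5

P0 = {q0,q2} | {q1,q3,q4}.
Split {q1,q3,q4} by δ(·,0) → {q3,q4} and {q1}.
On input 1, block {q3,q4} splits into {q3} and {q4}.
On input 0, block {q0,q2} splits into {q0} and {q2}.
The partition is now stable with 5 blocks: {q0} | {q3} | {q1} | {q4} | {q2}.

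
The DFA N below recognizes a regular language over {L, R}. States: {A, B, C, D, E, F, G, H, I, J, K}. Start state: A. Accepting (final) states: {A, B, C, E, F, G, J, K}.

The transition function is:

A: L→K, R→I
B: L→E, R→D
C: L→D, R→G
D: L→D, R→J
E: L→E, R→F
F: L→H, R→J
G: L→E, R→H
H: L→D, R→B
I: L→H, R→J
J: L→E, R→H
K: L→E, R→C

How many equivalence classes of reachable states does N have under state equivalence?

Every state is reachable, so we keep all 11.
Initial partition by acceptance: {A,B,C,E,F,G,J,K} | {D,H,I}.
On input L, block {A,B,C,E,F,G,J,K} splits into {A,B,E,G,J,K} and {C,F}.
Split {A,B,E,G,J,K} by δ(·,R) → {A,B,G,J} and {E,K}.
The partition is now stable with 4 blocks: {A,B,G,J} | {D,H,I} | {C,F} | {E,K}.

4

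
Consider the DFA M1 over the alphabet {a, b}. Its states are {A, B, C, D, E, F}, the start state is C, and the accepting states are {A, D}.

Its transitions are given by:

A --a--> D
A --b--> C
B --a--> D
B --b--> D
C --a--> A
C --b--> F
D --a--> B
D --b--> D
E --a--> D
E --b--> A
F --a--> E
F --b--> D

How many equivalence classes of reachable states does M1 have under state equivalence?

6

Start with accepting vs non-accepting: {A,D} | {B,C,E,F}.
On input a, block {A,D} splits into {A} and {D}.
Refine {B,C,E,F} on symbol a: members go to different blocks, giving {B,E} and {C} and {F}.
Split {B,E} by δ(·,b) → {B} and {E}.
Stable partition: {A} | {B} | {D} | {C} | {F} | {E} — 6 equivalence classes.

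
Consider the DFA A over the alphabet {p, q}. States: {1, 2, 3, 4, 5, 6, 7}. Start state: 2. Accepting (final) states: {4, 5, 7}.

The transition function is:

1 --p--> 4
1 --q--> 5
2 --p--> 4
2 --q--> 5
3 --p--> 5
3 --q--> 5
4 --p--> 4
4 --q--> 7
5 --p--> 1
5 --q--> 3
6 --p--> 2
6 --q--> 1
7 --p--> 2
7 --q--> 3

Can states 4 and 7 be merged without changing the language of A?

States {6} cannot be reached from the start state, so discard them.
P0 = {4,5,7} | {1,2,3}.
Split {4,5,7} by δ(·,p) → {5,7} and {4}.
Refine {1,2,3} on symbol p: members go to different blocks, giving {1,2} and {3}.
No further refinement is possible. Final partition (4 blocks): {5,7} | {1,2} | {4} | {3}.
4 and 7 end up in different blocks, so they are distinguishable. For instance, the string 'p' is accepted from only 4.

No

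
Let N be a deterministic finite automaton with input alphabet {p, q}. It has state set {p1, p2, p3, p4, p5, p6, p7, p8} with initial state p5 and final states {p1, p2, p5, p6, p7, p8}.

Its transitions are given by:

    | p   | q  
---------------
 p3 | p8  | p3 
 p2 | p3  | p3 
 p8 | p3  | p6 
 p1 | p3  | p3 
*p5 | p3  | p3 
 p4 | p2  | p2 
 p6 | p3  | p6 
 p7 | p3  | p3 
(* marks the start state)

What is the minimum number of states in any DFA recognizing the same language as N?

First remove the unreachable states {p1,p2,p4,p7}; 4 states remain.
P0 = {p5,p6,p8} | {p3}.
Refine {p5,p6,p8} on symbol q: members go to different blocks, giving {p6,p8} and {p5}.
The partition is now stable with 3 blocks: {p6,p8} | {p3} | {p5}.

3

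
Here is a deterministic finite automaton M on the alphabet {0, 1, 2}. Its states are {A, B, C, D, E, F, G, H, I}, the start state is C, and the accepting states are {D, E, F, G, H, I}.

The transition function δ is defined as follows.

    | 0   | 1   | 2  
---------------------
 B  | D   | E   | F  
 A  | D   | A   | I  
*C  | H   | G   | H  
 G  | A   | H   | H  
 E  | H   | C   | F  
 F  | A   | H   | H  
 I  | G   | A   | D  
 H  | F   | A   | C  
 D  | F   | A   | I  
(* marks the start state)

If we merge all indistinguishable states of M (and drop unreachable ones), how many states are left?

States {B,E} cannot be reached from the start state, so discard them.
Start with accepting vs non-accepting: {D,F,G,H,I} | {A,C}.
Split {D,F,G,H,I} by δ(·,0) → {D,H,I} and {F,G}.
Split {D,H,I} by δ(·,2) → {D,I} and {H}.
Split {A,C} by δ(·,0) → {A} and {C}.
Stable partition: {D,I} | {A} | {F,G} | {H} | {C} — 5 equivalence classes.

5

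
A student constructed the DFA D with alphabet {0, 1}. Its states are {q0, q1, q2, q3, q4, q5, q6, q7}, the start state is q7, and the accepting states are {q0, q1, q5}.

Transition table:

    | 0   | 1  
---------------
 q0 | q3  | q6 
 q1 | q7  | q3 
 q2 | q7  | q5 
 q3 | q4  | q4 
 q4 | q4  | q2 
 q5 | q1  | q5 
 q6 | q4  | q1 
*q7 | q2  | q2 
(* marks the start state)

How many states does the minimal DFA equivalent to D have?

6

First remove the unreachable states {q0,q6}; 6 states remain.
Initial partition by acceptance: {q1,q5} | {q2,q3,q4,q7}.
On input 0, block {q1,q5} splits into {q1} and {q5}.
Split {q2,q3,q4,q7} by δ(·,1) → {q3,q4,q7} and {q2}.
Split {q3,q4,q7} by δ(·,0) → {q3,q4} and {q7}.
Refine {q3,q4} on symbol 1: members go to different blocks, giving {q3} and {q4}.
No further refinement is possible. Final partition (6 blocks): {q1} | {q3} | {q5} | {q2} | {q7} | {q4}.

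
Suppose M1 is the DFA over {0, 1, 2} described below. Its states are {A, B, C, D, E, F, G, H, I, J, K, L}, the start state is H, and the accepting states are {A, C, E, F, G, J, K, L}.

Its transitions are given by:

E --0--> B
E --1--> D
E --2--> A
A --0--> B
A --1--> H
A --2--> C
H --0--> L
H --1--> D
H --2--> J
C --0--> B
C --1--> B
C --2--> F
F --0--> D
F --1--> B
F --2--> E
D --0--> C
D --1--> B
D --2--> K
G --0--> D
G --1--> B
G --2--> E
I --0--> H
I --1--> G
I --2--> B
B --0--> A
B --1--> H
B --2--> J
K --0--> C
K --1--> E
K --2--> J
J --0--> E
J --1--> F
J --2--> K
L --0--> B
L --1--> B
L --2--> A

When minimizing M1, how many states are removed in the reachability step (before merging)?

2

No path from H leads to G, I; the other 10 states are all reachable.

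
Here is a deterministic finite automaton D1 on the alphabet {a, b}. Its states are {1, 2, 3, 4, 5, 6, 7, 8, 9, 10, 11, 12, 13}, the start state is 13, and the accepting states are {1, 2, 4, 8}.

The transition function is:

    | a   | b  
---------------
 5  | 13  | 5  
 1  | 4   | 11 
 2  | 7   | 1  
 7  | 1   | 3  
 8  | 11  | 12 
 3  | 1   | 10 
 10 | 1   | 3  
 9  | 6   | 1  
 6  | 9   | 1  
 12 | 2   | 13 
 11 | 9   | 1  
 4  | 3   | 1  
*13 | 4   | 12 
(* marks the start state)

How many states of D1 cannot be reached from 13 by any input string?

2

No path from 13 leads to 5, 8; the other 11 states are all reachable.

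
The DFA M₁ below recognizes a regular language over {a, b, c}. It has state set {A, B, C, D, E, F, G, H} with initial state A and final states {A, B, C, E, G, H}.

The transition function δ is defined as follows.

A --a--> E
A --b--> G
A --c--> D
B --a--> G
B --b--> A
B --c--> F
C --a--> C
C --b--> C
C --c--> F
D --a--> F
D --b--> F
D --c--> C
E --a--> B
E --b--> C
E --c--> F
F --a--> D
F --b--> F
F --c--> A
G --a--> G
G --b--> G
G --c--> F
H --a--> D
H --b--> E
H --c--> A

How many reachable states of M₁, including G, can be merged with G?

States {H} cannot be reached from the start state, so discard them.
Initial partition by acceptance: {A,B,C,E,G} | {D,F}.
The partition is now stable with 2 blocks: {A,B,C,E,G} | {D,F}.
The equivalence class containing G is {A,B,C,E,G}, of size 5.

5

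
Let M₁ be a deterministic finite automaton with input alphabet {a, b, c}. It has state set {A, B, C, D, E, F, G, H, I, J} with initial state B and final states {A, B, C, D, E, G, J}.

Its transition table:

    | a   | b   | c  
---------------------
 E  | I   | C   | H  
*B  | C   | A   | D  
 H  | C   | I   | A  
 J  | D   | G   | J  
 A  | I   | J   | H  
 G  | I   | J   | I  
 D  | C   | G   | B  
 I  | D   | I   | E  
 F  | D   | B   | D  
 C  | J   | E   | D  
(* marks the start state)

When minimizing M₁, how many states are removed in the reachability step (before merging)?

1

BFS from B reaches {A, B, C, D, E, G, H, I, J}; the 1 state(s) F are never visited.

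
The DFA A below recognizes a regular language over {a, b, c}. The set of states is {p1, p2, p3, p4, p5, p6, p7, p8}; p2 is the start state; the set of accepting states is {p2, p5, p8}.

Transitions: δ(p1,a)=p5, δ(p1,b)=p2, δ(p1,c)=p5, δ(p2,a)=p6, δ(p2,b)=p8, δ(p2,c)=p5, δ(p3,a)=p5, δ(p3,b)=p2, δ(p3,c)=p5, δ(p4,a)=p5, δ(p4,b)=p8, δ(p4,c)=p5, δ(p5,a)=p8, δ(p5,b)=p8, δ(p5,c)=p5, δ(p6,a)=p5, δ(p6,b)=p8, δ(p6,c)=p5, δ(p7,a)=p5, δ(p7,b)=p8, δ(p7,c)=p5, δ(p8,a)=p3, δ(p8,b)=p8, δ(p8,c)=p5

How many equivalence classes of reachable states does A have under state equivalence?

3

First remove the unreachable states {p1,p4,p7}; 5 states remain.
Start with accepting vs non-accepting: {p2,p5,p8} | {p3,p6}.
On input a, block {p2,p5,p8} splits into {p2,p8} and {p5}.
Stable partition: {p2,p8} | {p3,p6} | {p5} — 3 equivalence classes.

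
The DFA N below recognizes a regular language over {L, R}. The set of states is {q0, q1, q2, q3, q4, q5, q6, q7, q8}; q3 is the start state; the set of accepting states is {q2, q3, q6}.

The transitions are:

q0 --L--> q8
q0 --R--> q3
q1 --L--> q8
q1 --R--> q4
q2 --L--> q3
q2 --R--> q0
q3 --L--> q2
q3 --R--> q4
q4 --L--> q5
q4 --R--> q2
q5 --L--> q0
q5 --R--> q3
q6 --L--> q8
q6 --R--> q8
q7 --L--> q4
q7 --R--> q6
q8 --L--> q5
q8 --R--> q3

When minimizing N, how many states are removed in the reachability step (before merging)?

3

BFS from q3 reaches {q0, q2, q3, q4, q5, q8}; the 3 state(s) q1, q6, q7 are never visited.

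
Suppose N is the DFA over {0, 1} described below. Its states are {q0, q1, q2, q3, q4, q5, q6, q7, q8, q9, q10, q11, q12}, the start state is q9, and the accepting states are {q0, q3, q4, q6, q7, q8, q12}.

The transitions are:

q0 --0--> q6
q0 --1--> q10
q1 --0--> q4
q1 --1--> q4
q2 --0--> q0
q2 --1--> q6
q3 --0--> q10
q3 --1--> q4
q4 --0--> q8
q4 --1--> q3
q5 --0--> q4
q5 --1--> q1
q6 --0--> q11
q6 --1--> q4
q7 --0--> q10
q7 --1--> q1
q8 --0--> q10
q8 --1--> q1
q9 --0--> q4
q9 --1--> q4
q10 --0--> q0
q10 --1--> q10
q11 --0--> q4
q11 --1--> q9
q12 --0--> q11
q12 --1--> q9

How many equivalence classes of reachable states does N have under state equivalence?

States {q2,q5,q7,q12} cannot be reached from the start state, so discard them.
Start with accepting vs non-accepting: {q0,q3,q4,q6,q8} | {q1,q9,q10,q11}.
On input 0, block {q0,q3,q4,q6,q8} splits into {q3,q6,q8} and {q0,q4}.
On input 1, block {q3,q6,q8} splits into {q3,q6} and {q8}.
Split {q1,q9,q10,q11} by δ(·,1) → {q1,q9} and {q10,q11}.
On input 0, block {q0,q4} splits into {q0} and {q4}.
Split {q10,q11} by δ(·,0) → {q10} and {q11}.
Refine {q3,q6} on symbol 0: members go to different blocks, giving {q3} and {q6}.
The partition is now stable with 8 blocks: {q3} | {q1,q9} | {q0} | {q8} | {q10} | {q4} | {q11} | {q6}.

8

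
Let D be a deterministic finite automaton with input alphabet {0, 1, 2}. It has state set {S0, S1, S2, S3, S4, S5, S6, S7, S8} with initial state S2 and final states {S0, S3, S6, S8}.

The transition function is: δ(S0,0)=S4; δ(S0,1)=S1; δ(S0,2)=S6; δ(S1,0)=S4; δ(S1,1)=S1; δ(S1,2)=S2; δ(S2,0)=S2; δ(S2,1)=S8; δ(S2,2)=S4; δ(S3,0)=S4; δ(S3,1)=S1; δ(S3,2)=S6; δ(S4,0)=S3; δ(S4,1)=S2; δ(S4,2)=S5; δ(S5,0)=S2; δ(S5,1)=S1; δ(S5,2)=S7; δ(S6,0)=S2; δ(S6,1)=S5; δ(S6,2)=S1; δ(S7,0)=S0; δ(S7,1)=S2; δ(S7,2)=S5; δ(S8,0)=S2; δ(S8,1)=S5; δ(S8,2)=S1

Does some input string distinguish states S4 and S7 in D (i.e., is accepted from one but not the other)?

No

All states are reachable from the start state.
Start with accepting vs non-accepting: {S0,S3,S6,S8} | {S1,S2,S4,S5,S7}.
Refine {S0,S3,S6,S8} on symbol 2: members go to different blocks, giving {S0,S3} and {S6,S8}.
On input 0, block {S1,S2,S4,S5,S7} splits into {S1,S2,S5} and {S4,S7}.
Split {S1,S2,S5} by δ(·,0) → {S2,S5} and {S1}.
On input 1, block {S2,S5} splits into {S2} and {S5}.
Stable partition: {S0,S3} | {S2} | {S6,S8} | {S4,S7} | {S1} | {S5} — 6 equivalence classes.
S4 and S7 lie in the same block of the stable partition, so they are equivalent — no string distinguishes them.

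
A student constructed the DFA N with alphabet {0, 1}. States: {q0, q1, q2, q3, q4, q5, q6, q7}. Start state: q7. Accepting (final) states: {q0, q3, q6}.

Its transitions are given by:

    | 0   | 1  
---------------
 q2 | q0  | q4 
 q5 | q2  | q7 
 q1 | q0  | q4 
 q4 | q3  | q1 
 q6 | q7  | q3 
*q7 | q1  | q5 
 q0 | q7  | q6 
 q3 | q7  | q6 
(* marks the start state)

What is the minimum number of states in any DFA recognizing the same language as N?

3

P0 = {q0,q3,q6} | {q1,q2,q4,q5,q7}.
On input 0, block {q1,q2,q4,q5,q7} splits into {q1,q2,q4} and {q5,q7}.
The partition is now stable with 3 blocks: {q0,q3,q6} | {q1,q2,q4} | {q5,q7}.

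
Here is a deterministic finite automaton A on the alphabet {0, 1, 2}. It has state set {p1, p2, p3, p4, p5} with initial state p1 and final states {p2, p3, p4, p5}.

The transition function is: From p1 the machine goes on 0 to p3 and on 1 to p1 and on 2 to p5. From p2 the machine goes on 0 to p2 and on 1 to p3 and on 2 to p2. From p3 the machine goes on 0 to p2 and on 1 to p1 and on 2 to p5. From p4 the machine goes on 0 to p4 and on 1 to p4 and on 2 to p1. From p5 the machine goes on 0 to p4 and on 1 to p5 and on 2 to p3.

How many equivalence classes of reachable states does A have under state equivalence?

5

Start with accepting vs non-accepting: {p2,p3,p4,p5} | {p1}.
On input 1, block {p2,p3,p4,p5} splits into {p2,p4,p5} and {p3}.
On input 1, block {p2,p4,p5} splits into {p4,p5} and {p2}.
Split {p4,p5} by δ(·,2) → {p4} and {p5}.
The partition is now stable with 5 blocks: {p4} | {p1} | {p3} | {p2} | {p5}.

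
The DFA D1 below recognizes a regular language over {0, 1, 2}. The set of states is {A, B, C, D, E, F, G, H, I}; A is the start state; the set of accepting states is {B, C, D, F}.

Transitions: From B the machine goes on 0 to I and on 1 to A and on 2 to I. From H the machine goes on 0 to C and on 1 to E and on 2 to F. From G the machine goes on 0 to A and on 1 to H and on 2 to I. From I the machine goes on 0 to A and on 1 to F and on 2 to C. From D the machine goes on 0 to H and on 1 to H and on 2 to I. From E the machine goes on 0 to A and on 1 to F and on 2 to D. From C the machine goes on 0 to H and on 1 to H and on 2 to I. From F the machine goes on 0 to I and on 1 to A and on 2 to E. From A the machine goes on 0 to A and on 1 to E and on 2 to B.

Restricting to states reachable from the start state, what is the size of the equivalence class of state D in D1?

2

First remove the unreachable states {G}; 8 states remain.
Initial partition by acceptance: {B,C,D,F} | {A,E,H,I}.
Split {A,E,H,I} by δ(·,0) → {A,E,I} and {H}.
Refine {B,C,D,F} on symbol 0: members go to different blocks, giving {B,F} and {C,D}.
Refine {A,E,I} on symbol 1: members go to different blocks, giving {E,I} and {A}.
No further refinement is possible. Final partition (5 blocks): {B,F} | {E,I} | {H} | {C,D} | {A}.
The equivalence class containing D is {C,D}, of size 2.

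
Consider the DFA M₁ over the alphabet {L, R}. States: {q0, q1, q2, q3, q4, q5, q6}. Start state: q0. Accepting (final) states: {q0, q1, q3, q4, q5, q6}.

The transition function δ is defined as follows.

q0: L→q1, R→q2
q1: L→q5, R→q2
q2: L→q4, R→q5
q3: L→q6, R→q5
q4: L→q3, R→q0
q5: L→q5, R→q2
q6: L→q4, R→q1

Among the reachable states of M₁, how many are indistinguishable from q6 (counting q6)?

3

Start with accepting vs non-accepting: {q0,q1,q3,q4,q5,q6} | {q2}.
On input R, block {q0,q1,q3,q4,q5,q6} splits into {q0,q1,q5} and {q3,q4,q6}.
The partition is now stable with 3 blocks: {q0,q1,q5} | {q2} | {q3,q4,q6}.
The equivalence class containing q6 is {q3,q4,q6}, of size 3.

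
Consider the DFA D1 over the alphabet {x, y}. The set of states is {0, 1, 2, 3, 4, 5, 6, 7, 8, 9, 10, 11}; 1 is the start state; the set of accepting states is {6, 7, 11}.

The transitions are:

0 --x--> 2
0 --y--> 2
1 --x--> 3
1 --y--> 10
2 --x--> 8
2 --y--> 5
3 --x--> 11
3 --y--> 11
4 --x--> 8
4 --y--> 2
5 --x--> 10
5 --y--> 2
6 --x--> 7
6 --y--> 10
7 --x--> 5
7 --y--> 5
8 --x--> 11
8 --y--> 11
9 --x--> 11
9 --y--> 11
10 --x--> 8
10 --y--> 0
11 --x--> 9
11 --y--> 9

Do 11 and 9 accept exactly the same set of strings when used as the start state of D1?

No

First remove the unreachable states {4,6,7}; 9 states remain.
Start with accepting vs non-accepting: {11} | {0,1,2,3,5,8,9,10}.
Refine {0,1,2,3,5,8,9,10} on symbol x: members go to different blocks, giving {0,1,2,5,10} and {3,8,9}.
Refine {0,1,2,5,10} on symbol x: members go to different blocks, giving {1,2,10} and {0,5}.
Split {1,2,10} by δ(·,y) → {2,10} and {1}.
Stable partition: {11} | {2,10} | {3,8,9} | {0,5} | {1} — 5 equivalence classes.
11 and 9 end up in different blocks, so they are distinguishable. For instance, the string 'ε' is accepted from only 11.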